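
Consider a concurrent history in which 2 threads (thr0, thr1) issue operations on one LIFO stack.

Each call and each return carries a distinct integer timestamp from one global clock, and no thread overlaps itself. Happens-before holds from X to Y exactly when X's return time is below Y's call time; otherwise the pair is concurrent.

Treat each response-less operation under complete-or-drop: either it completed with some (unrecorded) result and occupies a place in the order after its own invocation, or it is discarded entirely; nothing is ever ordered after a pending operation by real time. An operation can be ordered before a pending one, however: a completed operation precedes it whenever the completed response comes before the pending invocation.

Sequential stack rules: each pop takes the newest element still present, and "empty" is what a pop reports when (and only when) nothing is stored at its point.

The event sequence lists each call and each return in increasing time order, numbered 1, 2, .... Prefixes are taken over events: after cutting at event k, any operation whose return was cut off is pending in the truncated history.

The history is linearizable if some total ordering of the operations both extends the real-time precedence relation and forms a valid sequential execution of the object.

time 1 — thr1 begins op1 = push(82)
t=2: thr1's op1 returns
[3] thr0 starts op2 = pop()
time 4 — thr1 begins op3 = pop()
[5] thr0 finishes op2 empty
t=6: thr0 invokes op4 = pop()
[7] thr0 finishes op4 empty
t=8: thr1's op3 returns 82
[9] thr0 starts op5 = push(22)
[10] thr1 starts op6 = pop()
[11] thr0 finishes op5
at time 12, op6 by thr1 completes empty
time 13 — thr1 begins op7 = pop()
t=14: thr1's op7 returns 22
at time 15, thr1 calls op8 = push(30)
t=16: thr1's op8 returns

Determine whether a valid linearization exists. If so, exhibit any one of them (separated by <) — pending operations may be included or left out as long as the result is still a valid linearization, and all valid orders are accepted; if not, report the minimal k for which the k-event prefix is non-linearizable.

linearizable — witness: op1 < op3 < op2 < op4 < op6 < op5 < op7 < op8

after step 1 (op1 push(82)): stack <82>
after step 2 (op3 pop() → 82): stack <>
after step 3 (op2 pop() → empty): stack <>
after step 4 (op4 pop() → empty): stack <>
after step 5 (op6 pop() → empty): stack <>
after step 6 (op5 push(22)): stack <22>
after step 7 (op7 pop() → 22): stack <>
after step 8 (op8 push(30)): stack <30>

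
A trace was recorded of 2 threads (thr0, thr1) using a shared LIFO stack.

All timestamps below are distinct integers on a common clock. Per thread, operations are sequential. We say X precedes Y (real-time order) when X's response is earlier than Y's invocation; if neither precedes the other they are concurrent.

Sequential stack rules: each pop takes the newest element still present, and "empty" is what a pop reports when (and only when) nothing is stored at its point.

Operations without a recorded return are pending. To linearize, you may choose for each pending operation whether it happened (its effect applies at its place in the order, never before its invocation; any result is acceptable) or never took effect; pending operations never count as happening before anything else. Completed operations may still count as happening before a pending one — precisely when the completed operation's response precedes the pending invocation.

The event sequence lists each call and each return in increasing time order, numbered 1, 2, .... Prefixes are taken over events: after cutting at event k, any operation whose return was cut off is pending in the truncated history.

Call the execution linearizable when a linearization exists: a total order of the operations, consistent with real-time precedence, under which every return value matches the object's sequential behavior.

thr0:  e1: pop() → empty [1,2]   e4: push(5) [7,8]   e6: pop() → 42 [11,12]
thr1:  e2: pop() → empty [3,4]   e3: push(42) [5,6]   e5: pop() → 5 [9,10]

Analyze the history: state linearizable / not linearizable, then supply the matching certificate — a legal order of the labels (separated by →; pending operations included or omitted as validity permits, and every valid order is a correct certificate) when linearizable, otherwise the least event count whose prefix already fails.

step 1: e1 pop() → empty — stack <>
step 2: e2 pop() → empty — stack <>
step 3: e3 push(42) — stack <42>
step 4: e4 push(5) — stack <42,5>
step 5: e5 pop() → 5 — stack <42>
step 6: e6 pop() → 42 — stack <>

linearizable — witness: e1 → e2 → e3 → e4 → e5 → e6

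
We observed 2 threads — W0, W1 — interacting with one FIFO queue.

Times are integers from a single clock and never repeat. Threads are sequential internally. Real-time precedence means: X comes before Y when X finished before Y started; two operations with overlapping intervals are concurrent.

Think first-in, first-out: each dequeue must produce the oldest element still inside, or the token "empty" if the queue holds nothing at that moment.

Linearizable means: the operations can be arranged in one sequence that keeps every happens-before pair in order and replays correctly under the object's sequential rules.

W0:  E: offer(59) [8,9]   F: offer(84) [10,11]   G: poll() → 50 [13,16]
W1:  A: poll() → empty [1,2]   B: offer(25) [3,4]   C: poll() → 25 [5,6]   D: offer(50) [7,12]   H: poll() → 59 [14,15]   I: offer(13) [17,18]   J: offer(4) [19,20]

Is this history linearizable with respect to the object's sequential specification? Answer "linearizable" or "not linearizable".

linearizable

one valid linearization: A, B, C, D, E, F, G, H, I, J
1. A poll() → empty, leaving queue <>
2. B offer(25), leaving queue <25>
3. C poll() → 25, leaving queue <>
4. D offer(50), leaving queue <50>
5. E offer(59), leaving queue <50,59>
6. F offer(84), leaving queue <50,59,84>
7. G poll() → 50, leaving queue <59,84>
8. H poll() → 59, leaving queue <84>
9. I offer(13), leaving queue <84,13>
10. J offer(4), leaving queue <84,13,4>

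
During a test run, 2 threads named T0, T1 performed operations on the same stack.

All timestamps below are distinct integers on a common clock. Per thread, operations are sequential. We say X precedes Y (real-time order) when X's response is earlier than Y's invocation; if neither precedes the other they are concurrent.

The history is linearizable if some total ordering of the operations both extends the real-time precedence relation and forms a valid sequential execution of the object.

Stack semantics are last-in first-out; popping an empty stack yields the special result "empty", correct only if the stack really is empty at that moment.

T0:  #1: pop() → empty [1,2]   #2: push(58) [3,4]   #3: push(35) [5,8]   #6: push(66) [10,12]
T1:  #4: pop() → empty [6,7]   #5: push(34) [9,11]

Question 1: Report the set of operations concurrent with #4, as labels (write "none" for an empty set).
overlap test against #4 [6,7]: concurrent iff the interval meets 6..7
#1 [1,2]: before
#2 [3,4]: before
#3 [5,8]: concurrent
#5 [9,11]: after
#6 [10,12]: after

#3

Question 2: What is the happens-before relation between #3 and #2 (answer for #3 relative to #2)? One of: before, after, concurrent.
#3 spans [5,8], #2 spans [3,4]
resp(#2)=4 < inv(#3)=5

after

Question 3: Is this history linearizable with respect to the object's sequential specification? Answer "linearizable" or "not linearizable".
events 1..6 are fine; event 7 — the response of #4 at time 7 — makes the prefix non-linearizable
exhaustive check: the 3 completed stack ops admit one real-time order; illegal
every completion of the 1 pending operation (#3) was checked; none linearizes
e.g. #1, #2, #4 (pending dropped): illegal at step 3, since #4 pop() → empty cannot apply there

not linearizable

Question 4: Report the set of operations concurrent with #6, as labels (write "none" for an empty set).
concurrent with #6 ([10,12]): every op whose interval crosses 10..12
#1 [1,2]: before
#2 [3,4]: before
#3 [5,8]: before
#4 [6,7]: before
#5 [9,11]: concurrent

#5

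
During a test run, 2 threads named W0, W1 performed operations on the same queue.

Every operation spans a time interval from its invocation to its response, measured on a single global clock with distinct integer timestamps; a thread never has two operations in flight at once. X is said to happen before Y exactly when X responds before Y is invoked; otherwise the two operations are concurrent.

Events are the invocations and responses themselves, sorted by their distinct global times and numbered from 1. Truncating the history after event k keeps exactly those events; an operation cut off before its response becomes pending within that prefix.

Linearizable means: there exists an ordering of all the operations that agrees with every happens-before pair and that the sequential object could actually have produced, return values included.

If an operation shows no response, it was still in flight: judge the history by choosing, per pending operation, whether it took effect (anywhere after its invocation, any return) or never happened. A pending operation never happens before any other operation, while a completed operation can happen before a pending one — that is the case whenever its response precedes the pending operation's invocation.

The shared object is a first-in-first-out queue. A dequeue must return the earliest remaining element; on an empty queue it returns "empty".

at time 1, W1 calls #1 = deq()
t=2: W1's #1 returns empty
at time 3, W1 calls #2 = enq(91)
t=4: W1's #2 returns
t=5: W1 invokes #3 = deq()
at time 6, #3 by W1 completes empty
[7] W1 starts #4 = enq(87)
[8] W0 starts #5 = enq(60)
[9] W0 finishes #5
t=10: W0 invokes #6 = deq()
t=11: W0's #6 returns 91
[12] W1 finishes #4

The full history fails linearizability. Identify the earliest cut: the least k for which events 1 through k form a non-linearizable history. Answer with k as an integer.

events 1..5 are linearizable, e.g. via #1, #2:
1. #1 deq() → empty, leaving queue <>
2. #2 enq(91), leaving queue <91>
include event 6 — #3 responding at 6 — and every candidate order breaks
one such order, #1, #2, #3, breaks at step 3 where #3 deq() → empty is illegal

6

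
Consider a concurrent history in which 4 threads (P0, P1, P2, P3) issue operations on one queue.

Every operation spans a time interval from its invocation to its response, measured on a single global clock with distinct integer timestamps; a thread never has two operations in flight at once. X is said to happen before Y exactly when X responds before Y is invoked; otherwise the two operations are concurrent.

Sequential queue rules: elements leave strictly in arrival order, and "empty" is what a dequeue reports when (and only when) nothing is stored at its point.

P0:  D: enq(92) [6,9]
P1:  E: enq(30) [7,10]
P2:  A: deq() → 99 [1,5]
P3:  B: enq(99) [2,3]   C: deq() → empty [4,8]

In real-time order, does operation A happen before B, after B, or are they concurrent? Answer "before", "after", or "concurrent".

concurrent

A spans [1,5], B spans [2,3]
the intervals overlap in both directions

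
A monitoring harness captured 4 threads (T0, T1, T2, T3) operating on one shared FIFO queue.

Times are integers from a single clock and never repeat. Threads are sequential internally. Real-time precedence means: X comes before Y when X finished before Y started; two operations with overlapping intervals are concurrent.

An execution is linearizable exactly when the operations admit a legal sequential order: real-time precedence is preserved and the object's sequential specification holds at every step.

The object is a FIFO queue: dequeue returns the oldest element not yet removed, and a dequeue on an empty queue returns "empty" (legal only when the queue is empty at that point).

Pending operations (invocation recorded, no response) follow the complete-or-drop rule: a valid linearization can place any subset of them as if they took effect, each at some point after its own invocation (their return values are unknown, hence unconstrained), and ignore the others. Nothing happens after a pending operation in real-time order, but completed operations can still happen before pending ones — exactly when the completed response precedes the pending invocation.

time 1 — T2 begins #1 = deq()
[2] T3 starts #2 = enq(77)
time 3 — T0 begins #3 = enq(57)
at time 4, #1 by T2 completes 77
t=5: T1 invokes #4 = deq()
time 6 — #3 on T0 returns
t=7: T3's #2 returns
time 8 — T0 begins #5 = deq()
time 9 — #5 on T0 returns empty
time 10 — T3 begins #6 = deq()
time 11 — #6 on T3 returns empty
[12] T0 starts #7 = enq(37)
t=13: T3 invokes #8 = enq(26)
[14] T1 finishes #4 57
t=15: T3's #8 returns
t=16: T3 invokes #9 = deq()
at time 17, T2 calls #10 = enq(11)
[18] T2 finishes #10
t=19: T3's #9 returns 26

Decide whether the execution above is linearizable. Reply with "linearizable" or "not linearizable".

a witness: #2, #1, #3, #4, #5, #6, #8, #7, #9, #10
step 1: #2 enq(77) — queue <77>
step 2: #1 deq() → 77 — queue <>
step 3: #3 enq(57) — queue <57>
step 4: #4 deq() → 57 — queue <>
step 5: #5 deq() → empty — queue <>
step 6: #6 deq() → empty — queue <>
step 7: #8 enq(26) — queue <26>
step 8: #7 enq(37) (pending, included) — queue <26,37>
step 9: #9 deq() → 26 — queue <37>
step 10: #10 enq(11) — queue <37,11>

linearizable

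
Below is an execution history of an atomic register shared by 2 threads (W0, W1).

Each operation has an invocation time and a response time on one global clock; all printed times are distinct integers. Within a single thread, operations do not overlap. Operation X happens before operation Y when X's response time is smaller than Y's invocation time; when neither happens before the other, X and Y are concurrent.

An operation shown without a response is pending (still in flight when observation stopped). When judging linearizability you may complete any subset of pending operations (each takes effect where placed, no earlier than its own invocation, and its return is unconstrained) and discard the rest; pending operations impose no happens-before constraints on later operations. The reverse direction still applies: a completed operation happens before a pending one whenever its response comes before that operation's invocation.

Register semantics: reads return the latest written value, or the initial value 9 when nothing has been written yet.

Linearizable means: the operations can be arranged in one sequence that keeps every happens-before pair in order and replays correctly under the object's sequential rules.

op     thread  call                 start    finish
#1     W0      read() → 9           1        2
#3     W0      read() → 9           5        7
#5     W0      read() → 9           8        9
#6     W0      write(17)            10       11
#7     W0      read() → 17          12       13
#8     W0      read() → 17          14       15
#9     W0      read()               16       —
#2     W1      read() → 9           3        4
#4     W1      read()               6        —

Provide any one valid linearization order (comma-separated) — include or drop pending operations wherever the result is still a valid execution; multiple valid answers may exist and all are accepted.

step 1: #1 read() → 9 — value 9
step 2: #2 read() → 9 — value 9
step 3: #3 read() → 9 — value 9
step 4: #4 read() (pending, included) — value 9
step 5: #5 read() → 9 — value 9
step 6: #6 write(17) — value 17
step 7: #7 read() → 17 — value 17
step 8: #8 read() → 17 — value 17

#1, #2, #3, #4, #5, #6, #7, #8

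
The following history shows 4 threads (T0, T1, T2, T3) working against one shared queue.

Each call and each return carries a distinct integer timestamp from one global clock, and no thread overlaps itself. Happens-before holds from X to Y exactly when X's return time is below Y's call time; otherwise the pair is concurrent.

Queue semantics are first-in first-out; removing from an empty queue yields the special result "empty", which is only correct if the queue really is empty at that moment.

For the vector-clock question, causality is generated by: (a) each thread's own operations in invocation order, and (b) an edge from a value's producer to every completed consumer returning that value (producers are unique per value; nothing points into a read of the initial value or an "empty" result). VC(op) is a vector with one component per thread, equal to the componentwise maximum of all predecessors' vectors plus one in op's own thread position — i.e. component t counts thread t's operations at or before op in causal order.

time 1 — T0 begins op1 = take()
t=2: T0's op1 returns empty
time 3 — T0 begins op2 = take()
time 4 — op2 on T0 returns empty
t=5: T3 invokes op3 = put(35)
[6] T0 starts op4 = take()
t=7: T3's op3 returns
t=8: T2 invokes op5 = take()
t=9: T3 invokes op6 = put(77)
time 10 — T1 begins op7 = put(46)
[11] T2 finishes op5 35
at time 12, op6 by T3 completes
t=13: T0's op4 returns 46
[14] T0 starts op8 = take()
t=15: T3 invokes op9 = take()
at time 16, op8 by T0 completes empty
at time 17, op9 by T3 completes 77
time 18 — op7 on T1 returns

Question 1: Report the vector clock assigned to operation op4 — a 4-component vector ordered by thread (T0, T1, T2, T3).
root op op3, invoked 5: fresh clock plus T3's own tick → (0, 0, 0, 1)
root op op7, invoked 10: fresh clock plus T1's own tick → (0, 1, 0, 0)
root op op1, invoked 1: fresh clock plus T0's own tick → (1, 0, 0, 0)
op6, invoked 9, takes VC(op3)=(0, 0, 0, 1) under max, adds 1 for T3 → (0, 0, 0, 2)
op5, invoked 8, takes VC(op3)=(0, 0, 0, 1) under max, adds 1 for T2 → (0, 0, 1, 1)
op2, invoked 3, takes VC(op1)=(1, 0, 0, 0) under max, adds 1 for T0 → (2, 0, 0, 0)
op9, invoked 15, takes VC(op6)=(0, 0, 0, 2) under max, adds 1 for T3 → (0, 0, 0, 3)
op4, invoked 6, takes VC(op2)=(2, 0, 0, 0), VC(op7)=(0, 1, 0, 0) under max, adds 1 for T0 → (3, 1, 0, 0)
op8, invoked 14, takes VC(op4)=(3, 1, 0, 0) under max, adds 1 for T0 → (4, 1, 0, 0)
target: VC(op4) = (3, 1, 0, 0)

(3, 1, 0, 0)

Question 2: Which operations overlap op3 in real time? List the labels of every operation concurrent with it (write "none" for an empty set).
overlap test against op3 [5,7]: concurrent iff the interval meets 5..7
op1 [1,2]: before
op2 [3,4]: before
op4 [6,13]: concurrent
op5 [8,11]: after
op6 [9,12]: after
op7 [10,18]: after
op8 [14,16]: after
op9 [15,17]: after

op4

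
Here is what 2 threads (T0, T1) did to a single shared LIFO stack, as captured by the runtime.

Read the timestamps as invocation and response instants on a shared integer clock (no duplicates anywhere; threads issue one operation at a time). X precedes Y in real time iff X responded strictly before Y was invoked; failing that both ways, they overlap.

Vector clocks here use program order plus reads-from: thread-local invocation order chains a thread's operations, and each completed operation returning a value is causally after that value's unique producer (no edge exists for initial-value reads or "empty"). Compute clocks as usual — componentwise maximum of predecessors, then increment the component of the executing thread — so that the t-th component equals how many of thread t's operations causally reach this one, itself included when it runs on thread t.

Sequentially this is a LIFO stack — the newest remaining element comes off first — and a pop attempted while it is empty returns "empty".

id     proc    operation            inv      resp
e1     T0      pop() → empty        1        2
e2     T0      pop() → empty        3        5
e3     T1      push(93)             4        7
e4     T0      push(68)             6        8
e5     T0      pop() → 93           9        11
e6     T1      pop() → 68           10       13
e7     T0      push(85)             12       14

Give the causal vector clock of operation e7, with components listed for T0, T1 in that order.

e3, invoked 4, has no incoming edges; only T1's bump applies → (0, 1)
e1, invoked 1, has no incoming edges; only T0's bump applies → (1, 0)
merge at e2 (invoked 3): VC(e1)=(1, 0), own-thread bump on T0 → (2, 0)
merge at e4 (invoked 6): VC(e2)=(2, 0), own-thread bump on T0 → (3, 0)
merge at e6 (invoked 10): VC(e3)=(0, 1), VC(e4)=(3, 0), own-thread bump on T1 → (3, 2)
merge at e5 (invoked 9): VC(e3)=(0, 1), VC(e4)=(3, 0), own-thread bump on T0 → (4, 1)
merge at e7 (invoked 12): VC(e5)=(4, 1), own-thread bump on T0 → (5, 1)
target: VC(e7) = (5, 1)

(5, 1)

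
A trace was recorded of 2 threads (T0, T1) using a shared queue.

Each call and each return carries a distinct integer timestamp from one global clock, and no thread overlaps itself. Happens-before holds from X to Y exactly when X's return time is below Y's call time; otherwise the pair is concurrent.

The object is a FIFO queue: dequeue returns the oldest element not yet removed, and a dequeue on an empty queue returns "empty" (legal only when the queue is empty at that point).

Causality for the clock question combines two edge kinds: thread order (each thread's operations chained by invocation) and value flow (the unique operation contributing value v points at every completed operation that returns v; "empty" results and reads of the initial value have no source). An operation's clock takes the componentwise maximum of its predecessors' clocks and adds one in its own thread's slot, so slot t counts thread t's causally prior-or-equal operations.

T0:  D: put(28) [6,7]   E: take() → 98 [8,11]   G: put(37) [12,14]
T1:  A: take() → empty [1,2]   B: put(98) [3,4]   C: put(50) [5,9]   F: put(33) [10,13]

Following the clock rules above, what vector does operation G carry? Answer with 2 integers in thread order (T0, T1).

(3, 2)

no predecessors for A (invoked 1): T1 increments from zero → (0, 1)
no predecessors for D (invoked 6): T0 increments from zero → (1, 0)
VC(B, invoked at 3): max of VC(A)=(0, 1), then +1 on thread T1 → (0, 2)
VC(C, invoked at 5): max of VC(B)=(0, 2), then +1 on thread T1 → (0, 3)
VC(F, invoked at 10): max of VC(C)=(0, 3), then +1 on thread T1 → (0, 4)
VC(E, invoked at 8): max of VC(B)=(0, 2), VC(D)=(1, 0), then +1 on thread T0 → (2, 2)
VC(G, invoked at 12): max of VC(E)=(2, 2), then +1 on thread T0 → (3, 2)
target: VC(G) = (3, 2)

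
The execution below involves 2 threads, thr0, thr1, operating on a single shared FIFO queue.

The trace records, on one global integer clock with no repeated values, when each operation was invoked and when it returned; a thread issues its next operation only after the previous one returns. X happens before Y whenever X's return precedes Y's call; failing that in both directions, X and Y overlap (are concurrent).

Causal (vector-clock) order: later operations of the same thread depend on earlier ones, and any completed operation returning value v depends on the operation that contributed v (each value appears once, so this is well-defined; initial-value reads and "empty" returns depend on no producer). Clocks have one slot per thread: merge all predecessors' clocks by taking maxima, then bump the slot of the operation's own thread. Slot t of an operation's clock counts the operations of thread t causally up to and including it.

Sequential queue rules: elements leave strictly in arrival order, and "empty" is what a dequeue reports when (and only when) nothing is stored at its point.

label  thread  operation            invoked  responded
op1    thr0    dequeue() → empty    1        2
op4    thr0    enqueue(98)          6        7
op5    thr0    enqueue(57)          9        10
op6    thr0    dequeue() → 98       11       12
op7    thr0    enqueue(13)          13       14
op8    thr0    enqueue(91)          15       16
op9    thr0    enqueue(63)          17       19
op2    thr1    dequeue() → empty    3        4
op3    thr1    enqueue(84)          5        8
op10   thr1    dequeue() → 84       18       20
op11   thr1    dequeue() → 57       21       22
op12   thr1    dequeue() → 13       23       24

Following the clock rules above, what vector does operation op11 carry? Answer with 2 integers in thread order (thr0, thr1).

op2 (invocation 3): nothing precedes it; thr1's component alone gives (0, 1)
op1 (invocation 1): nothing precedes it; thr0's component alone gives (1, 0)
VC(op3, invoked at 5): max of VC(op2)=(0, 1), then +1 on thread thr1 → (0, 2)
VC(op4, invoked at 6): max of VC(op1)=(1, 0), then +1 on thread thr0 → (2, 0)
VC(op10, invoked at 18): max of VC(op3)=(0, 2), then +1 on thread thr1 → (0, 3)
VC(op5, invoked at 9): max of VC(op4)=(2, 0), then +1 on thread thr0 → (3, 0)
VC(op6, invoked at 11): max of VC(op4)=(2, 0), VC(op5)=(3, 0), then +1 on thread thr0 → (4, 0)
VC(op7, invoked at 13): max of VC(op6)=(4, 0), then +1 on thread thr0 → (5, 0)
VC(op8, invoked at 15): max of VC(op7)=(5, 0), then +1 on thread thr0 → (6, 0)
VC(op11, invoked at 21): max of VC(op5)=(3, 0), VC(op10)=(0, 3), then +1 on thread thr1 → (3, 4)
VC(op9, invoked at 17): max of VC(op8)=(6, 0), then +1 on thread thr0 → (7, 0)
VC(op12, invoked at 23): max of VC(op7)=(5, 0), VC(op11)=(3, 4), then +1 on thread thr1 → (5, 5)
target: VC(op11) = (3, 4)

(3, 4)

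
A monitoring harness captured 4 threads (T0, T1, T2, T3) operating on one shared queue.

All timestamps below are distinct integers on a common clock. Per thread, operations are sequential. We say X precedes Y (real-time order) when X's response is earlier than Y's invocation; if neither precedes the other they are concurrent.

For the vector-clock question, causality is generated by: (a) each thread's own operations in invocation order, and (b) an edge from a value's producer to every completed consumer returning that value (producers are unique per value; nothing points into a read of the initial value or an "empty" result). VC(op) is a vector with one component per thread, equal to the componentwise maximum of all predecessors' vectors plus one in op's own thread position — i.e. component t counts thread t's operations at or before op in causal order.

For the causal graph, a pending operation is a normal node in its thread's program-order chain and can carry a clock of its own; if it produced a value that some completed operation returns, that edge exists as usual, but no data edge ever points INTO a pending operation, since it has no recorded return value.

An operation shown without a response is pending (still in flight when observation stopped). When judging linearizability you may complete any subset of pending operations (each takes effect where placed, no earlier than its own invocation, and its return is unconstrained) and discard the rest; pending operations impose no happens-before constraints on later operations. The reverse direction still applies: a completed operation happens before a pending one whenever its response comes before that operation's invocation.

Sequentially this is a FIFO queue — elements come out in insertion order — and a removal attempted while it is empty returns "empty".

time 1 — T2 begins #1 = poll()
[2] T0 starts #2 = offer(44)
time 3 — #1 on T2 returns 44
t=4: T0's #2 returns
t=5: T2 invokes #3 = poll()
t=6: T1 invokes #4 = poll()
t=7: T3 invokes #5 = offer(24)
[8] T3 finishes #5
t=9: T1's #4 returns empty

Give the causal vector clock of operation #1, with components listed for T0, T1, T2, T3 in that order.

(1, 0, 1, 0)

#5, invoked 7, has no incoming edges; only T3's bump applies → (0, 0, 0, 1)
#4, invoked 6, has no incoming edges; only T1's bump applies → (0, 1, 0, 0)
#2, invoked 2, has no incoming edges; only T0's bump applies → (1, 0, 0, 0)
#1 (invocation 1): componentwise max over VC(#2)=(1, 0, 0, 0), +1 at T2, giving (1, 0, 1, 0)
#3 (invocation 5): componentwise max over VC(#1)=(1, 0, 1, 0), +1 at T2, giving (1, 0, 2, 0)
target: VC(#1) = (1, 0, 1, 0)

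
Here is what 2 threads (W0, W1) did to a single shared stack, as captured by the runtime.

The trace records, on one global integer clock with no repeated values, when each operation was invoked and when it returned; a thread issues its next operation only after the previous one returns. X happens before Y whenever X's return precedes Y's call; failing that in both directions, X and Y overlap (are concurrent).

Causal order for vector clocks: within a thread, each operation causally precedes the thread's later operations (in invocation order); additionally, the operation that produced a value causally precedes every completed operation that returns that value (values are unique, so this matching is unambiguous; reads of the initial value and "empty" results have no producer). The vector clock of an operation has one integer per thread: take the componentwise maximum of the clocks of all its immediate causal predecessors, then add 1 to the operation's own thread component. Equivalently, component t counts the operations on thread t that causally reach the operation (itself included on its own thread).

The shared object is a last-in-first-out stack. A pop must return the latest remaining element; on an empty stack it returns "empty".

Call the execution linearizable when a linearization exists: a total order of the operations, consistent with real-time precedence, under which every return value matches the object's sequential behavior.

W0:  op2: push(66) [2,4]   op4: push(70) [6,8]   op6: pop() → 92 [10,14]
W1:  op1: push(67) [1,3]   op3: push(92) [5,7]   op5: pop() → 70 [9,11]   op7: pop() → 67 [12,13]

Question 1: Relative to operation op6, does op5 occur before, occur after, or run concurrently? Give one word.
concurrent

op5 spans [9,11], op6 spans [10,14]
the intervals overlap in both directions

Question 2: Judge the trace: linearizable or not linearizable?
linearizable

one valid linearization: op2, op1, op3, op4, op5, op6, op7
1. op2 push(66), leaving stack <66>
2. op1 push(67), leaving stack <66,67>
3. op3 push(92), leaving stack <66,67,92>
4. op4 push(70), leaving stack <66,67,92,70>
5. op5 pop() → 70, leaving stack <66,67,92>
6. op6 pop() → 92, leaving stack <66,67>
7. op7 pop() → 67, leaving stack <66>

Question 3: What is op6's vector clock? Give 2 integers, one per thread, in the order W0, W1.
(3, 2)

no predecessors for op1 (invoked 1): W1 increments from zero → (0, 1)
no predecessors for op2 (invoked 2): W0 increments from zero → (1, 0)
invoked at 5, op3 merges VC(op1)=(0, 1) and bumps W1's slot → (0, 2)
invoked at 6, op4 merges VC(op2)=(1, 0) and bumps W0's slot → (2, 0)
invoked at 9, op5 merges VC(op3)=(0, 2), VC(op4)=(2, 0) and bumps W1's slot → (2, 3)
invoked at 10, op6 merges VC(op3)=(0, 2), VC(op4)=(2, 0) and bumps W0's slot → (3, 2)
invoked at 12, op7 merges VC(op1)=(0, 1), VC(op5)=(2, 3) and bumps W1's slot → (2, 4)
target: VC(op6) = (3, 2)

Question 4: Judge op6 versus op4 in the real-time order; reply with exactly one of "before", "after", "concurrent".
after

op6 spans [10,14], op4 spans [6,8]
resp(op4)=8 < inv(op6)=10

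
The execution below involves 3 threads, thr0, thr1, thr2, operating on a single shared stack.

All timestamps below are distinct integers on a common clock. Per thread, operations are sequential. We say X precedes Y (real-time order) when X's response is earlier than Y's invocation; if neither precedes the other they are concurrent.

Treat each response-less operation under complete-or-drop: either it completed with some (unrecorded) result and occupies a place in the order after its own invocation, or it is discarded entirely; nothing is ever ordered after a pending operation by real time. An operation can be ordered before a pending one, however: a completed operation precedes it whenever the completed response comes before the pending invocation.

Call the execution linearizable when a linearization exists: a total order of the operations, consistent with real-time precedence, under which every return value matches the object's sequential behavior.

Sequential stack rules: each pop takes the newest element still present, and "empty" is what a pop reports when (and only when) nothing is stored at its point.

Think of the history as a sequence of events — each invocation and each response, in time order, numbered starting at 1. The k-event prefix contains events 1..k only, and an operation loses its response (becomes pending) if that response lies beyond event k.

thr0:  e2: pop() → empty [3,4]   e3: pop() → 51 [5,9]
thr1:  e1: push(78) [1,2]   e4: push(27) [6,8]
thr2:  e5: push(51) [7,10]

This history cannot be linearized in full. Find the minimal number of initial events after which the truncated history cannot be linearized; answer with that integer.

4

a valid linearization of events 1..3 exists, for instance e1:
after step 1 (e1 push(78)): stack <78>
adding event 4 (e2 responds at 4) leaves no legal real-time order
e.g. e1, e2: illegal at step 2, since e2 pop() → empty cannot apply there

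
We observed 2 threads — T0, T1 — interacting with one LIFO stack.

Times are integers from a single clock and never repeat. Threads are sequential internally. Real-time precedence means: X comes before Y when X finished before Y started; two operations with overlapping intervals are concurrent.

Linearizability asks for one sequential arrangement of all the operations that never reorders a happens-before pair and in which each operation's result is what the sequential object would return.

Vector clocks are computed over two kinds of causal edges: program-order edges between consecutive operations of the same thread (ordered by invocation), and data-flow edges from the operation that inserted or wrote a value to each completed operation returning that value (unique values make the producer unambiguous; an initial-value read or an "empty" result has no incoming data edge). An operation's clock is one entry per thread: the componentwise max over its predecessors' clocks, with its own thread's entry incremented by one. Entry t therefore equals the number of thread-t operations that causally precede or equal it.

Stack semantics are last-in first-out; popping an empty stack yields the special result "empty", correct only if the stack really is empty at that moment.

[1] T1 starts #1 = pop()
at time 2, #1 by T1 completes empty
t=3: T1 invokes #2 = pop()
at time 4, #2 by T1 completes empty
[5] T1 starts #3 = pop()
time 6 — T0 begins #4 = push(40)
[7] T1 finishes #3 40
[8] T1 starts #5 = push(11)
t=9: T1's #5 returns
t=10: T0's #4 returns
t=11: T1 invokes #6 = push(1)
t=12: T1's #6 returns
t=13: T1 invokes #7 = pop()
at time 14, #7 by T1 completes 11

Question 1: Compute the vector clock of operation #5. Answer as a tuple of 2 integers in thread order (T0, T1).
(1, 4)

no predecessors for #1 (invoked 1): T1 increments from zero → (0, 1)
no predecessors for #4 (invoked 6): T0 increments from zero → (1, 0)
from VC(#1)=(0, 1), #2 (invoked 3) maxes components and bumps T1 → (0, 2)
from VC(#2)=(0, 2), VC(#4)=(1, 0), #3 (invoked 5) maxes components and bumps T1 → (1, 3)
from VC(#3)=(1, 3), #5 (invoked 8) maxes components and bumps T1 → (1, 4)
from VC(#5)=(1, 4), #6 (invoked 11) maxes components and bumps T1 → (1, 5)
from VC(#5)=(1, 4), VC(#6)=(1, 5), #7 (invoked 13) maxes components and bumps T1 → (1, 6)
target: VC(#5) = (1, 4)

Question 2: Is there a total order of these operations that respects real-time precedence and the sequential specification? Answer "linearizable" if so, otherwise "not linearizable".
not linearizable

events 1..13 are fine; event 14 — the response of #7 at time 14 — makes the prefix non-linearizable
every one of the 3 real-time-consistent orders over 7 completed LIFO stack ops fails the sequential spec
sample order #1, #2, #3, #4, #5, #6, #7 stalls at step 3 — #3 pop() → 40 has no legal effect
sample order #1, #2, #3, #5, #4, #6, #7 stalls at step 3 — #3 pop() → 40 has no legal effect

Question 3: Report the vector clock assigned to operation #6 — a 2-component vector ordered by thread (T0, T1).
(1, 5)

VC(#1, invoked at 1): no causal predecessors; +1 on T1 → (0, 1)
VC(#4, invoked at 6): no causal predecessors; +1 on T0 → (1, 0)
#2, invoked 3, takes VC(#1)=(0, 1) under max, adds 1 for T1 → (0, 2)
#3, invoked 5, takes VC(#2)=(0, 2), VC(#4)=(1, 0) under max, adds 1 for T1 → (1, 3)
#5, invoked 8, takes VC(#3)=(1, 3) under max, adds 1 for T1 → (1, 4)
#6, invoked 11, takes VC(#5)=(1, 4) under max, adds 1 for T1 → (1, 5)
#7, invoked 13, takes VC(#5)=(1, 4), VC(#6)=(1, 5) under max, adds 1 for T1 → (1, 6)
target: VC(#6) = (1, 5)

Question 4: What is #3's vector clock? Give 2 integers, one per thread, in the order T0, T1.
(1, 3)

#1, invoked 1, has no incoming edges; only T1's bump applies → (0, 1)
#4, invoked 6, has no incoming edges; only T0's bump applies → (1, 0)
VC(#2, invoked at 3): max of VC(#1)=(0, 1), then +1 on thread T1 → (0, 2)
VC(#3, invoked at 5): max of VC(#2)=(0, 2), VC(#4)=(1, 0), then +1 on thread T1 → (1, 3)
VC(#5, invoked at 8): max of VC(#3)=(1, 3), then +1 on thread T1 → (1, 4)
VC(#6, invoked at 11): max of VC(#5)=(1, 4), then +1 on thread T1 → (1, 5)
VC(#7, invoked at 13): max of VC(#5)=(1, 4), VC(#6)=(1, 5), then +1 on thread T1 → (1, 6)
target: VC(#3) = (1, 3)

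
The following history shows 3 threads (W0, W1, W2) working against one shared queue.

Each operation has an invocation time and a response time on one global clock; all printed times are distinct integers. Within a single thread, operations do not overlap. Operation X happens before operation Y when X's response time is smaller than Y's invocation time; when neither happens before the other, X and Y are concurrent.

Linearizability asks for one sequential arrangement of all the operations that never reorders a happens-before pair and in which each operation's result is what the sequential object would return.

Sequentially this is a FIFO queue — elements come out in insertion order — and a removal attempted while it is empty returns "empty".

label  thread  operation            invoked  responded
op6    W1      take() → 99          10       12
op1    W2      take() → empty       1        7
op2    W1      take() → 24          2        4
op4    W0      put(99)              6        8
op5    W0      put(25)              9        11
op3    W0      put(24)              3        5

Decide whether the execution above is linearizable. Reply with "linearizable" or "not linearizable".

witness order: op1, op3, op2, op4, op5, op6
after step 1 (op1 take() → empty): queue <>
after step 2 (op3 put(24)): queue <24>
after step 3 (op2 take() → 24): queue <>
after step 4 (op4 put(99)): queue <99>
after step 5 (op5 put(25)): queue <99,25>
after step 6 (op6 take() → 99): queue <25>

linearizable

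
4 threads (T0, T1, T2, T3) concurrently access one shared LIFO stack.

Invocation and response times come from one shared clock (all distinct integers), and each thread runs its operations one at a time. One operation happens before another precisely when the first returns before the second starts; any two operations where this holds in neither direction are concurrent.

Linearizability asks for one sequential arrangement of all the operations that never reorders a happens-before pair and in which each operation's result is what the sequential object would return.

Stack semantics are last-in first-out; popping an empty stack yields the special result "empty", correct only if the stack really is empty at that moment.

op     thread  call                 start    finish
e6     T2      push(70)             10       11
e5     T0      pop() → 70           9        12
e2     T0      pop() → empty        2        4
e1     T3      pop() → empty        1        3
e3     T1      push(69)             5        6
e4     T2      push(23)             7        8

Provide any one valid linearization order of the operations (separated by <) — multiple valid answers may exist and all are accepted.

e1 < e2 < e3 < e4 < e6 < e5

step 1: e1 pop() → empty — stack <>
step 2: e2 pop() → empty — stack <>
step 3: e3 push(69) — stack <69>
step 4: e4 push(23) — stack <69,23>
step 5: e6 push(70) — stack <69,23,70>
step 6: e5 pop() → 70 — stack <69,23>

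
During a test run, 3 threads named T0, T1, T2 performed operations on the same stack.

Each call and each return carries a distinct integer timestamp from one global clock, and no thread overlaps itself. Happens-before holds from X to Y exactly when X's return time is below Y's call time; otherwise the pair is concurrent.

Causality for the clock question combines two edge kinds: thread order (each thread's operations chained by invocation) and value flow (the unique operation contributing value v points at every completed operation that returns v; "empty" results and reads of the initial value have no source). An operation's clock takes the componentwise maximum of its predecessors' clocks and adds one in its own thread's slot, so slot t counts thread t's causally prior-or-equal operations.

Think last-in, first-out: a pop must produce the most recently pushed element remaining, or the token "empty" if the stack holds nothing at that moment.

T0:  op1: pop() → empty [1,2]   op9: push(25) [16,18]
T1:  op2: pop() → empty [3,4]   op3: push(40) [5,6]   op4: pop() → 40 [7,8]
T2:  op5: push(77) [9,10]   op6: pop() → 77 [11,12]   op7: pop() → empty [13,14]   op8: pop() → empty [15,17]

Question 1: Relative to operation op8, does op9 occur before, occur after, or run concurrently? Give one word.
op9 spans [16,18], op8 spans [15,17]
the intervals overlap in both directions

concurrent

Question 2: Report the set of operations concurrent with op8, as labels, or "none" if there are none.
op8 spans [15,17]: anything still running between times 15 and 17 counts as concurrent
op1 [1,2]: before
op2 [3,4]: before
op3 [5,6]: before
op4 [7,8]: before
op5 [9,10]: before
op6 [11,12]: before
op7 [13,14]: before
op9 [16,18]: concurrent

op9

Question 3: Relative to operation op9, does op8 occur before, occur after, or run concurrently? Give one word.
op8 spans [15,17], op9 spans [16,18]
the intervals overlap in both directions

concurrent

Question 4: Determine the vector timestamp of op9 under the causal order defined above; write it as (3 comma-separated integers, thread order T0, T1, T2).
no predecessors for op5 (invoked 9): T2 increments from zero → (0, 0, 1)
no predecessors for op2 (invoked 3): T1 increments from zero → (0, 1, 0)
no predecessors for op1 (invoked 1): T0 increments from zero → (1, 0, 0)
VC(op6, invoked at 11): max of VC(op5)=(0, 0, 1), then +1 on thread T2 → (0, 0, 2)
VC(op3, invoked at 5): max of VC(op2)=(0, 1, 0), then +1 on thread T1 → (0, 2, 0)
VC(op9, invoked at 16): max of VC(op1)=(1, 0, 0), then +1 on thread T0 → (2, 0, 0)
VC(op7, invoked at 13): max of VC(op6)=(0, 0, 2), then +1 on thread T2 → (0, 0, 3)
VC(op4, invoked at 7): max of VC(op3)=(0, 2, 0), then +1 on thread T1 → (0, 3, 0)
VC(op8, invoked at 15): max of VC(op7)=(0, 0, 3), then +1 on thread T2 → (0, 0, 4)
target: VC(op9) = (2, 0, 0)

(2, 0, 0)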